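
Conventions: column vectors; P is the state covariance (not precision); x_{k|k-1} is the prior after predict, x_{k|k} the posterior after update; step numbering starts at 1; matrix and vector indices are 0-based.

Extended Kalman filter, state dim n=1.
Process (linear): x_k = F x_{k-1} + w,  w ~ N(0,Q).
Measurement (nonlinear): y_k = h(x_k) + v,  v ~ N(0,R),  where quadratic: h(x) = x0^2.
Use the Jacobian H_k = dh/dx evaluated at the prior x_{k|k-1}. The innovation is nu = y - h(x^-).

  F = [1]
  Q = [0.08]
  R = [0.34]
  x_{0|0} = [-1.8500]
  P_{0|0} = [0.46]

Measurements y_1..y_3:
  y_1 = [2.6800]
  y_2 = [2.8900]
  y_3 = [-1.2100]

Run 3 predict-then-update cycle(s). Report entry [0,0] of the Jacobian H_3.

H_jac[0,0] = -3.3816

step 1: x^-=[-1.8500]  P^-=[0.5400]  H_jac=[-3.7000]  S=[7.7326]  K=[-0.2584]  nu=[-0.7425]  x^+=[-1.6581]  P^+=[0.0237]
step 2: x^-=[-1.6581]  P^-=[0.1037]  H_jac=[-3.3163]  S=[1.4810]  K=[-0.2323]  nu=[0.1405]  x^+=[-1.6908]  P^+=[0.0238]
step 3: x^-=[-1.6908]  P^-=[0.1038]  H_jac=[-3.3816]  S=[1.5272]  K=[-0.2299]  nu=[-4.0688]  x^+=[-0.7555]  P^+=[0.0231]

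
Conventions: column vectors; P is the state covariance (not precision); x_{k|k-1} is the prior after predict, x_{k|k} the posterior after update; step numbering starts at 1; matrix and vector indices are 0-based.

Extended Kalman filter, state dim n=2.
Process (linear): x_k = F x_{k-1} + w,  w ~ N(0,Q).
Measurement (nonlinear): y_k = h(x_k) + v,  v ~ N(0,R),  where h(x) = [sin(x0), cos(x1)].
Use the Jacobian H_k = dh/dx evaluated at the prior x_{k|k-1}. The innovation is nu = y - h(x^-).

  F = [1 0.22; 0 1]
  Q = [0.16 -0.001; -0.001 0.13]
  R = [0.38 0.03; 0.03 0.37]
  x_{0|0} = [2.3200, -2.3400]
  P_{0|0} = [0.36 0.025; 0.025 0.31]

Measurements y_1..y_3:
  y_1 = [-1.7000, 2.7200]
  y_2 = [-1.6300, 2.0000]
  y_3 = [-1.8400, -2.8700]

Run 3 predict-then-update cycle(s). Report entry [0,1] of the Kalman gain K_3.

K[0,1] = -0.0068

step 1: x^-=[1.8052, -2.3400]  P^-=[0.5460 0.0922; 0.0922 0.4400]  H_jac=[-0.2323 0.0000; 0.0000 0.7185]  S=[0.4095 0.0146; 0.0146 0.5971]  K=[-0.3140 0.1186; -0.0713 0.5312]  nu=[-2.6727, 3.4156]  x^+=[3.0494, -0.3354]  P^+=[0.4983 0.0480; 0.0480 0.2706]
step 2: x^-=[2.9757, -0.3354]  P^-=[0.6925 0.1065; 0.1065 0.4006]  H_jac=[-0.9863 0.0000; 0.0000 0.3291]  S=[1.0536 -0.0046; -0.0046 0.4134]  K=[-0.6479 0.0776; -0.0983 0.3178]  nu=[-1.7952, 1.0557]  x^+=[4.2207, 0.1766]  P^+=[0.2473 0.0282; 0.0282 0.3483]
step 3: x^-=[4.2596, 0.1766]  P^-=[0.4365 0.1038; 0.1038 0.4783]  H_jac=[-0.4375 0.0000; 0.0000 -0.1757]  S=[0.4636 0.0380; 0.0380 0.3848]  K=[-0.4114 -0.0068; -0.0808 -0.2105]  nu=[-0.9408, -3.8544]  x^+=[4.6729, 1.0640]  P^+=[0.3578 0.0846; 0.0846 0.4570]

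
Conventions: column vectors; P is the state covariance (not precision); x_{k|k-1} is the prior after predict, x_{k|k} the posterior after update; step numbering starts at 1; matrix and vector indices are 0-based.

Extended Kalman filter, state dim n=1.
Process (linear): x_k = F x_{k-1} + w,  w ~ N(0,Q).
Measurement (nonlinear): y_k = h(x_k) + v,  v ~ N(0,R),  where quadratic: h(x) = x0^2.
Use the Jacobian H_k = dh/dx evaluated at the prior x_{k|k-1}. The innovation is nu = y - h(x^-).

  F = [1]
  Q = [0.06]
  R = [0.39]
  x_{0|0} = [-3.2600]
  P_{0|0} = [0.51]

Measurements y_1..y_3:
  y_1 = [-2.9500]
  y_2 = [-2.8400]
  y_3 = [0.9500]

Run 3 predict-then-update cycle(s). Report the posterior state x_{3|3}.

step 1: x^-=[-3.2600]  P^-=[0.5700]  H_jac=[-6.5200]  S=[24.6209]  K=[-0.1509]  nu=[-13.5776]  x^+=[-1.2105]  P^+=[0.0090]
step 2: x^-=[-1.2105]  P^-=[0.0690]  H_jac=[-2.4211]  S=[0.7946]  K=[-0.2103]  nu=[-4.3054]  x^+=[-0.3050]  P^+=[0.0339]
step 3: x^-=[-0.3050]  P^-=[0.0939]  H_jac=[-0.6100]  S=[0.4249]  K=[-0.1348]  nu=[0.8570]  x^+=[-0.4205]  P^+=[0.0862]

x_post = [-0.4205]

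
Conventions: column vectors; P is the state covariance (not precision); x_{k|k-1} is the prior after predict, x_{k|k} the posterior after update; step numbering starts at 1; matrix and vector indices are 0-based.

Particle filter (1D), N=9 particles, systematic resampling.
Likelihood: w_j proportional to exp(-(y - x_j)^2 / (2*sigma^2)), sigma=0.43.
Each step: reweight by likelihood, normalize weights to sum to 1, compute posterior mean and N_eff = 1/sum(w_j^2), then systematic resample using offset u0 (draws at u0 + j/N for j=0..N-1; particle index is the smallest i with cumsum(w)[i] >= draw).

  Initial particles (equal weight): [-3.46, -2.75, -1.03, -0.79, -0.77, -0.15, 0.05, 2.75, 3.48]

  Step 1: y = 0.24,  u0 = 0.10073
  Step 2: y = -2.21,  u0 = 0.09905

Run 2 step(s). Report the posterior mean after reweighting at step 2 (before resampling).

post_mean = -0.1284

step 1: w=[0.0000, 0.0000, 0.0075, 0.0333, 0.0372, 0.3893, 0.5327, 0.0000, 0.0000]  mean=-0.0945  Neff=2.2840  idx=[5, 5, 5, 5, 6, 6, 6, 6, 6]
step 2: w=[0.2230, 0.2230, 0.2230, 0.2230, 0.0216, 0.0216, 0.0216, 0.0216, 0.0216]  mean=-0.1284  Neff=4.9671  idx=[0, 0, 1, 1, 2, 2, 3, 3, 8]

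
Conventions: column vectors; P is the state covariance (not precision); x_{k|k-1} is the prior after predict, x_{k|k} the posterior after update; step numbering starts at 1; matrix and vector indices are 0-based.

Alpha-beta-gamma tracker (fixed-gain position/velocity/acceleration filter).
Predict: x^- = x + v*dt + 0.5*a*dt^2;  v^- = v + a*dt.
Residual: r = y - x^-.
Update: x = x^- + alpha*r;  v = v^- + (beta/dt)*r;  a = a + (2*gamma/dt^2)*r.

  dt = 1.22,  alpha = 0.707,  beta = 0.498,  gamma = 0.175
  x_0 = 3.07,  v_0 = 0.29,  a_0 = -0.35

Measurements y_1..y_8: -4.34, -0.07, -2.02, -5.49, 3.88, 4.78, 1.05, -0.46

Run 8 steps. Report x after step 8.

step 1: x_pred=3.1633  r=-7.5033  x^+=-2.1415  v^+=-3.1998  a^+=-2.1144
step 2: x_pred=-7.6189  r=7.5489  x^+=-2.2818  v^+=-2.6980  a^+=-0.3393
step 3: x_pred=-5.8259  r=3.8059  x^+=-3.1351  v^+=-1.5584  a^+=0.5557
step 4: x_pred=-4.6228  r=-0.8672  x^+=-5.2359  v^+=-1.2344  a^+=0.3518
step 5: x_pred=-6.4802  r=10.3602  x^+=0.8445  v^+=3.4237  a^+=2.7880
step 6: x_pred=7.0962  r=-2.3162  x^+=5.4586  v^+=5.8795  a^+=2.2433
step 7: x_pred=14.3012  r=-13.2512  x^+=4.9326  v^+=3.2073  a^+=-0.8727
step 8: x_pred=8.1960  r=-8.6560  x^+=2.0762  v^+=-1.3908  a^+=-2.9082

x_post = 2.0762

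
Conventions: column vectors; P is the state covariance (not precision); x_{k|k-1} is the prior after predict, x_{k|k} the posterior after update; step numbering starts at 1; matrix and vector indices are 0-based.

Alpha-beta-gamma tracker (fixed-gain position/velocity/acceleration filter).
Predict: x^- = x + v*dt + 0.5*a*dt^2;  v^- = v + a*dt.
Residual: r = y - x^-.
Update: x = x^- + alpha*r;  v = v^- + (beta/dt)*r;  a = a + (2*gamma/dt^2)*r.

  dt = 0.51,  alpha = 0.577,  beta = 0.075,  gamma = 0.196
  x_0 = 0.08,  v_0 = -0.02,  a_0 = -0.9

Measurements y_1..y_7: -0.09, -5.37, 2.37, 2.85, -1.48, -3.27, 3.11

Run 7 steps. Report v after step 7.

step 1: x_pred=-0.0472  r=-0.0428  x^+=-0.0719  v^+=-0.4853  a^+=-0.9644
step 2: x_pred=-0.4448  r=-4.9252  x^+=-3.2867  v^+=-1.7014  a^+=-8.3872
step 3: x_pred=-5.2451  r=7.6151  x^+=-0.8512  v^+=-4.8590  a^+=3.0897
step 4: x_pred=-2.9275  r=5.7775  x^+=0.4061  v^+=-2.4337  a^+=11.7970
step 5: x_pred=0.6991  r=-2.1791  x^+=-0.5582  v^+=3.2623  a^+=8.5128
step 6: x_pred=2.2127  r=-5.4827  x^+=-0.9508  v^+=6.7976  a^+=0.2498
step 7: x_pred=2.5484  r=0.5616  x^+=2.8725  v^+=7.0076  a^+=1.0962

v_post = 7.0076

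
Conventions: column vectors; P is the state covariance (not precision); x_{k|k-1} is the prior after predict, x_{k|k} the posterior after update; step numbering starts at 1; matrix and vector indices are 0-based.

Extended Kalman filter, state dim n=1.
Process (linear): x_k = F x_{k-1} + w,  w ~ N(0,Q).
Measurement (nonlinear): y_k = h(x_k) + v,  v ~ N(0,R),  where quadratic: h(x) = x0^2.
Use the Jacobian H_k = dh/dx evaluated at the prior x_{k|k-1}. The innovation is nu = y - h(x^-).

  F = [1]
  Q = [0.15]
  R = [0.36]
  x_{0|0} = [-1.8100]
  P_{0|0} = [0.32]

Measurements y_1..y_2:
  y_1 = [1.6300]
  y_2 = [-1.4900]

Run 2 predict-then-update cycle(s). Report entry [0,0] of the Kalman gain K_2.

step 1: x^-=[-1.8100]  P^-=[0.4700]  H_jac=[-3.6200]  S=[6.5191]  K=[-0.2610]  nu=[-1.6461]  x^+=[-1.3804]  P^+=[0.0260]
step 2: x^-=[-1.3804]  P^-=[0.1760]  H_jac=[-2.7608]  S=[1.7011]  K=[-0.2856]  nu=[-3.3955]  x^+=[-0.4108]  P^+=[0.0372]

K[0,0] = -0.2856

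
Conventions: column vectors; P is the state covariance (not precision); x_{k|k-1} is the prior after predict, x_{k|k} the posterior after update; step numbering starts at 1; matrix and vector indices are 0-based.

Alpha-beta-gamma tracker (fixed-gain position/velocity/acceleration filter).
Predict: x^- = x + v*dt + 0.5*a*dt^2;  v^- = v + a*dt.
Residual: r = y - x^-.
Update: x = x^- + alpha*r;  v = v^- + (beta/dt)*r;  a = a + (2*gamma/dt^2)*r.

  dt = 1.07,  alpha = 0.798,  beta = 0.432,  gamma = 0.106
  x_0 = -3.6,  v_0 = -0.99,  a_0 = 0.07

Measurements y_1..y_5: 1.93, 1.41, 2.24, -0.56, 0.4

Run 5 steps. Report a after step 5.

step 1: x_pred=-4.6192  r=6.5492  x^+=0.6071  v^+=1.7291  a^+=1.2827
step 2: x_pred=3.1915  r=-1.7815  x^+=1.7699  v^+=2.3823  a^+=0.9528
step 3: x_pred=4.8644  r=-2.6244  x^+=2.7701  v^+=2.3423  a^+=0.4669
step 4: x_pred=5.5437  r=-6.1037  x^+=0.6729  v^+=0.3776  a^+=-0.6633
step 5: x_pred=0.6972  r=-0.2972  x^+=0.4600  v^+=-0.4522  a^+=-0.7184

a_post = -0.7184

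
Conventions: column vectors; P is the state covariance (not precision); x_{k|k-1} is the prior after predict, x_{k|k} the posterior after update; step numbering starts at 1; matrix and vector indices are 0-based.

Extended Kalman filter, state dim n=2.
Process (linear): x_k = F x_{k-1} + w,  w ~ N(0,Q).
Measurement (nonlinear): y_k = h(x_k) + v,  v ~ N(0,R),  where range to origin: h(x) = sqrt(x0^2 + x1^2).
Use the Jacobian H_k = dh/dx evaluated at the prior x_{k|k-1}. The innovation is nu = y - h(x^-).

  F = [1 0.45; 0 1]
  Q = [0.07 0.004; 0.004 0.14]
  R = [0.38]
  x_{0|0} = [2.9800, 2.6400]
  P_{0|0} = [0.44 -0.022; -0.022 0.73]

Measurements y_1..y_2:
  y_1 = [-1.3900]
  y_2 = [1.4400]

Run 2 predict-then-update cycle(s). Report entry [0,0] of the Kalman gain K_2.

step 1: x^-=[4.1680, 2.6400]  P^-=[0.6380 0.3105; 0.3105 0.8700]  H_jac=[0.8448 0.5351]  S=[1.3652]  K=[0.5165; 0.5332]  nu=[-6.3237]  x^+=[0.9016, -0.7315]  P^+=[0.2738 -0.0654; -0.0654 0.4820]
step 2: x^-=[0.5724, -0.7315]  P^-=[0.3825 0.1554; 0.1554 0.6220]  H_jac=[0.6163 -0.7875]  S=[0.7601]  K=[0.1491; -0.5184]  nu=[0.5111]  x^+=[0.6486, -0.9965]  P^+=[0.3656 0.2142; 0.2142 0.4177]

K[0,0] = 0.1491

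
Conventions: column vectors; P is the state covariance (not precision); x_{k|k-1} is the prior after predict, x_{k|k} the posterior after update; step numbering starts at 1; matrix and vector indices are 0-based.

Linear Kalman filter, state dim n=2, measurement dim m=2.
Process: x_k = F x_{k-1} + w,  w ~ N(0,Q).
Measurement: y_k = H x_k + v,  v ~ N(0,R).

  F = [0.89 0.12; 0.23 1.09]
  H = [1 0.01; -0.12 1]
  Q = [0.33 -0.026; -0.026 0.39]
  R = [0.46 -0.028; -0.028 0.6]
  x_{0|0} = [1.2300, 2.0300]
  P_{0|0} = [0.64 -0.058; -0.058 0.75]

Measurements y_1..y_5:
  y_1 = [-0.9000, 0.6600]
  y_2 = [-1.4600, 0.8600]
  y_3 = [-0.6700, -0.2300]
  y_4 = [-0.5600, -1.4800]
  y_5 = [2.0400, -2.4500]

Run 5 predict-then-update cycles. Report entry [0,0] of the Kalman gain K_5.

step 1: x^-=[1.3383, 2.4956]  P^-=[0.8354 0.1452; 0.1452 1.2858]  S=[1.2984 0.0297; 0.0297 1.8630]  K=[0.6442 0.0139; 0.1062 0.6791]  nu=[-2.2633, -1.6750]  x^+=[-0.1429, 1.1176]  P^+=[0.2957 0.0258; 0.0258 0.4076]
step 2: x^-=[0.0069, 1.1853]  P^-=[0.5756 0.1136; 0.1136 0.9028]  S=[1.0379 0.0254; 0.0254 1.4839]  K=[0.5551 0.0205; 0.1035 0.5975]  nu=[-1.4788, -0.3245]  x^+=[-0.8206, 0.8384]  P^+=[0.2545 0.0273; 0.0273 0.3589]
step 3: x^-=[-0.6298, 0.7251]  P^-=[0.5426 0.1003; 0.1003 0.8435]  S=[1.0047 0.0155; 0.0155 1.4273]  K=[0.5408 0.0188; 0.0992 0.5815]  nu=[-0.0475, -1.0307]  x^+=[-0.6748, 0.1211]  P^+=[0.2480 0.0259; 0.0259 0.3492]
step 4: x^-=[-0.5860, -0.0233]  P^-=[0.5370 0.0963; 0.0963 0.8310]  S=[0.9990 0.0120; 0.0120 1.4156]  K=[0.5383 0.0179; 0.0977 0.5780]  nu=[0.0263, -1.5271]  x^+=[-0.5992, -0.9034]  P^+=[0.2468 0.0253; 0.0253 0.3471]
step 5: x^-=[-0.6417, -1.1225]  P^-=[0.5359 0.0952; 0.0952 0.8282]  S=[0.9979 0.0110; 0.0110 1.4130]  K=[0.5378 0.0176; 0.0973 0.5772]  nu=[2.6930, -1.4045]  x^+=[0.7818, -1.6712]  P^+=[0.2466 0.0251; 0.0251 0.3466]

K[0,0] = 0.5378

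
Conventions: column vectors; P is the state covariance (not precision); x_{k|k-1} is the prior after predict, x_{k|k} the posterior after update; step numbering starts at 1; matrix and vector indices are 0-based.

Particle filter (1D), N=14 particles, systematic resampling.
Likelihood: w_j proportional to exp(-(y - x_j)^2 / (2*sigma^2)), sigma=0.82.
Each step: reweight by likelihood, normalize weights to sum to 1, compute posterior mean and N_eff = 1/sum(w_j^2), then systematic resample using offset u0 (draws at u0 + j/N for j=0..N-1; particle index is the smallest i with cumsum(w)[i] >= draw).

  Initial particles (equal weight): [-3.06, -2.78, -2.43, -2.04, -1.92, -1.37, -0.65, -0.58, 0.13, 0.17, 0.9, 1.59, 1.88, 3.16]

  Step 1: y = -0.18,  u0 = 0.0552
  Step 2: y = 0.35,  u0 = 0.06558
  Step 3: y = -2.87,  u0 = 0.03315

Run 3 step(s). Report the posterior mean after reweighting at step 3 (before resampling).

post_mean = -0.5504

step 1: w=[0.0004, 0.0014, 0.0049, 0.0162, 0.0224, 0.0742, 0.1804, 0.1888, 0.1980, 0.1941, 0.0893, 0.0207, 0.0091, 0.0001]  mean=-0.2325  Neff=6.2558  idx=[5, 6, 6, 6, 7, 7, 7, 8, 8, 9, 9, 9, 10, 11]
step 2: w=[0.0122, 0.0523, 0.0523, 0.0523, 0.0578, 0.0578, 0.0578, 0.1061, 0.1061, 0.1074, 0.1074, 0.1074, 0.0879, 0.0351]  mean=-0.0021  Neff=11.8382  idx=[2, 3, 4, 5, 7, 7, 8, 9, 9, 10, 11, 11, 12, 13]
step 3: w=[0.2544, 0.2544, 0.2012, 0.2012, 0.0123, 0.0123, 0.0123, 0.0103, 0.0103, 0.0103, 0.0103, 0.0103, 0.0003, 0.0000]  mean=-0.5504  Neff=4.7296  idx=[0, 0, 0, 0, 1, 1, 1, 2, 2, 2, 3, 3, 3, 8]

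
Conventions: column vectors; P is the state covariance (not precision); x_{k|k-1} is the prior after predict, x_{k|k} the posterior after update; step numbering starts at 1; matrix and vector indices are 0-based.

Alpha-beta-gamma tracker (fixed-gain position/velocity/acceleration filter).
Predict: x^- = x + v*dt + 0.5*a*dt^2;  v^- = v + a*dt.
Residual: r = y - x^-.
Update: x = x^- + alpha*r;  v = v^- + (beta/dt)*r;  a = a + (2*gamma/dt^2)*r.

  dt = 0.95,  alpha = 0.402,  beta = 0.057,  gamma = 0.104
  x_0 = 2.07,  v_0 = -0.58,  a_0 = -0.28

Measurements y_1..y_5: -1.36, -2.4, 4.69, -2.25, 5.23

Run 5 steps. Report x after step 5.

x_post = -0.1731

step 1: x_pred=1.3926  r=-2.7527  x^+=0.2861  v^+=-1.0112  a^+=-0.9144
step 2: x_pred=-1.0871  r=-1.3129  x^+=-1.6149  v^+=-1.9586  a^+=-1.2170
step 3: x_pred=-4.0248  r=8.7148  x^+=-0.5214  v^+=-2.5919  a^+=0.7915
step 4: x_pred=-2.6265  r=0.3765  x^+=-2.4752  v^+=-1.8173  a^+=0.8783
step 5: x_pred=-3.8053  r=9.0353  x^+=-0.1731  v^+=-0.4408  a^+=2.9607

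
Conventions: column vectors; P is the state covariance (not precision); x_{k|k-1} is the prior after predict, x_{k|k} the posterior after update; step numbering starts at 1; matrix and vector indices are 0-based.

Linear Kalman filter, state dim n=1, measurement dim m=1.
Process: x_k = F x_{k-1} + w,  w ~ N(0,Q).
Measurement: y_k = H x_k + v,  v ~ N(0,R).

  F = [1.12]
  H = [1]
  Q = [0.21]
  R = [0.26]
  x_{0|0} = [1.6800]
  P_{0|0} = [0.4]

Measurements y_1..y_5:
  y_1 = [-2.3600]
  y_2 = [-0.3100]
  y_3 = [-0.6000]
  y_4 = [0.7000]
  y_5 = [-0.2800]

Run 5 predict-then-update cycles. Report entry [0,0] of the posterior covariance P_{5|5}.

P_post[0,0] = 0.1591

step 1: x^-=[1.8816]  P^-=[0.7118]  S=[0.9718]  K=[0.7324]  nu=[-4.2416]  x^+=[-1.2251]  P^+=[0.1904]
step 2: x^-=[-1.3722]  P^-=[0.4489]  S=[0.7089]  K=[0.6332]  nu=[1.0622]  x^+=[-0.6996]  P^+=[0.1646]
step 3: x^-=[-0.7835]  P^-=[0.4165]  S=[0.6765]  K=[0.6157]  nu=[0.1835]  x^+=[-0.6705]  P^+=[0.1601]
step 4: x^-=[-0.7510]  P^-=[0.4108]  S=[0.6708]  K=[0.6124]  nu=[1.4510]  x^+=[0.1376]  P^+=[0.1592]
step 5: x^-=[0.1541]  P^-=[0.4097]  S=[0.6697]  K=[0.6118]  nu=[-0.4341]  x^+=[-0.1115]  P^+=[0.1591]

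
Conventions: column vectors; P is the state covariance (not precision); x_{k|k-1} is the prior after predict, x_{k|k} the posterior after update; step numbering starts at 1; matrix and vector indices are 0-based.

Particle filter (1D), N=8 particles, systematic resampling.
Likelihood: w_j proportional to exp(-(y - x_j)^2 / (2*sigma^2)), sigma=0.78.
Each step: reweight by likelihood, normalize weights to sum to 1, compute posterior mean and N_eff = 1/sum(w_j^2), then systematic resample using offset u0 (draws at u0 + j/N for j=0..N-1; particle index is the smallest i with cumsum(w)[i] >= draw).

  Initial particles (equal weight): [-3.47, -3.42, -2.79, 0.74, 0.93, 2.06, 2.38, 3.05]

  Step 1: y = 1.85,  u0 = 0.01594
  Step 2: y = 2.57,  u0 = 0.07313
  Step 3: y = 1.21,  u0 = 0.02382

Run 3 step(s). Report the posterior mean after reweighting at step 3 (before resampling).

step 1: w=[0.0000, 0.0000, 0.0000, 0.1241, 0.1704, 0.3295, 0.2713, 0.1046]  mean=1.8939  Neff=4.2091  idx=[3, 4, 4, 5, 5, 6, 6, 6]
step 2: w=[0.0133, 0.0228, 0.0228, 0.1679, 0.1679, 0.2018, 0.2018, 0.2018]  mean=2.1847  Neff=5.5633  idx=[3, 3, 4, 5, 5, 6, 7, 7]
step 3: w=[0.1684, 0.1684, 0.1684, 0.0990, 0.0990, 0.0990, 0.0990, 0.0990]  mean=2.2184  Neff=7.4612  idx=[0, 0, 1, 2, 3, 4, 5, 6]

post_mean = 2.2184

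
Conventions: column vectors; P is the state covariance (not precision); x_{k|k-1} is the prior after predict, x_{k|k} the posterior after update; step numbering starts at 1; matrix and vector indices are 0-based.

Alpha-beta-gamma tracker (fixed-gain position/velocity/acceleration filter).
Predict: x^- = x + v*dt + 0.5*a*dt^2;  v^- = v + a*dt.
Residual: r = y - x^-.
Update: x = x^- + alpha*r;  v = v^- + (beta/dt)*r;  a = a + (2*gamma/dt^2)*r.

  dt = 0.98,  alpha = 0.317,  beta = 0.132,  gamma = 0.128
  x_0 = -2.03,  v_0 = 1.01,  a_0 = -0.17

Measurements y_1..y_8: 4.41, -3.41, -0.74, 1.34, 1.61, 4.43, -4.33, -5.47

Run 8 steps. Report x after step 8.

x_post = -5.1309

step 1: x_pred=-1.1218  r=5.5318  x^+=0.6318  v^+=1.5885  a^+=1.3045
step 2: x_pred=2.8149  r=-6.2249  x^+=0.8416  v^+=2.0285  a^+=-0.3547
step 3: x_pred=2.6592  r=-3.3992  x^+=1.5817  v^+=1.2230  a^+=-1.2608
step 4: x_pred=2.1747  r=-0.8347  x^+=1.9101  v^+=-0.1251  a^+=-1.4833
step 5: x_pred=1.0753  r=0.5347  x^+=1.2448  v^+=-1.5067  a^+=-1.3408
step 6: x_pred=-0.8756  r=5.3056  x^+=0.8063  v^+=-2.1060  a^+=0.0734
step 7: x_pred=-1.2224  r=-3.1076  x^+=-2.2075  v^+=-2.4526  a^+=-0.7549
step 8: x_pred=-4.9736  r=-0.4964  x^+=-5.1309  v^+=-3.2593  a^+=-0.8872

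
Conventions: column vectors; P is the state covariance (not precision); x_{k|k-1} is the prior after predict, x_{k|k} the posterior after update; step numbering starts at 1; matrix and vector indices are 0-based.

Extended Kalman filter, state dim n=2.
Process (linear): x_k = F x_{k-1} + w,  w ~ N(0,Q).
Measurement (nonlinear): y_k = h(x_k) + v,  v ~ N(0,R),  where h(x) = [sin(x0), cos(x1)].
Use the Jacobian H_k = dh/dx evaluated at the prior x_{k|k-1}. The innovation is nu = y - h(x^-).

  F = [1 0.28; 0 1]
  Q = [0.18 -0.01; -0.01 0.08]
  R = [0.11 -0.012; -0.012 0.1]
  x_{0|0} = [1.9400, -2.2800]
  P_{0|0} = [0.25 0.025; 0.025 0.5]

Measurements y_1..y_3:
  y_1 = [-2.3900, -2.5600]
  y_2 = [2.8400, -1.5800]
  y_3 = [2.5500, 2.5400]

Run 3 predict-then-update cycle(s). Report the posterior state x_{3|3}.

x_post = [-4.3143, -5.6695]

step 1: x^-=[1.3016, -2.2800]  P^-=[0.4832 0.1550; 0.1550 0.5800]  H_jac=[0.2660 0.0000; 0.0000 0.7589]  S=[0.1442 0.0193; 0.0193 0.4340]  K=[0.8602 0.2328; 0.1512 1.0074]  nu=[-3.3540, -1.9088]  x^+=[-2.0278, -4.7100]  P^+=[0.3453 0.0171; 0.0171 0.1304]
step 2: x^-=[-3.3466, -4.7100]  P^-=[0.5451 0.0436; 0.0436 0.2104]  H_jac=[-0.9791 0.0000; 0.0000 -1.0000]  S=[0.6325 0.0307; 0.0307 0.3104]  K=[-0.8410 -0.0573; -0.0348 -0.6744]  nu=[2.6364, -1.5776]  x^+=[-5.4733, -3.7378]  P^+=[0.0938 -0.0044; -0.0044 0.0670]
step 3: x^-=[-6.5199, -3.7378]  P^-=[0.2766 0.0044; 0.0044 0.1470]  H_jac=[0.9721 0.0000; 0.0000 -0.5615]  S=[0.3714 -0.0144; -0.0144 0.1463]  K=[0.7261 0.0546; -0.0104 -0.5651]  nu=[2.7845, 3.3675]  x^+=[-4.3143, -5.6695]  P^+=[0.0815 0.0058; 0.0058 0.1004]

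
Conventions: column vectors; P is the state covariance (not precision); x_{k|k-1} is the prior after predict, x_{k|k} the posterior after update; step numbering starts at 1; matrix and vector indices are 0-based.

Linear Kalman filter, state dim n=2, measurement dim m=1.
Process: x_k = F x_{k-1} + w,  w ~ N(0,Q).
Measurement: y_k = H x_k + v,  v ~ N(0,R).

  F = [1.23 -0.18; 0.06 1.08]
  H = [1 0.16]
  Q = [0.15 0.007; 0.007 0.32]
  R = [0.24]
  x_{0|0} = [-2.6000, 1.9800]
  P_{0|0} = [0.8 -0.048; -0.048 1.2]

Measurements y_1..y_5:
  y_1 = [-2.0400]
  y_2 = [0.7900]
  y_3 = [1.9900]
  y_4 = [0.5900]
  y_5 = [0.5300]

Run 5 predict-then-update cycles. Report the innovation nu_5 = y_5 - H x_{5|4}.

innov = [-0.6624]

step 1: x^-=[-3.5544, 1.9824]  P^-=[1.4205 -0.2305; -0.2305 1.7163]  S=[1.6306]  K=[0.8485; 0.0271]  nu=[1.1972]  x^+=[-2.5386, 2.0148]  P^+=[0.2465 -0.2679; -0.2679 1.7151]
step 2: x^-=[-3.4851, 2.0237]  P^-=[0.6971 -0.6613; -0.6613 2.2867]  S=[0.7841]  K=[0.7542; -0.3767]  nu=[3.9513]  x^+=[-0.5051, 0.5351]  P^+=[0.2512 -0.4385; -0.4385 2.1754]
step 3: x^-=[-0.7176, 0.5476]  P^-=[0.7946 -0.9751; -0.9751 2.8015]  S=[0.7943]  K=[0.8040; -0.6633]  nu=[2.6199]  x^+=[1.3888, -1.1902]  P^+=[0.2812 -0.5515; -0.5515 2.4520]
step 4: x^-=[1.9225, -1.2021]  P^-=[0.8991 -1.1756; -1.1756 3.1096]  S=[0.8425]  K=[0.8439; -0.8048]  nu=[-1.1401]  x^+=[0.9603, -0.2845]  P^+=[0.2991 -0.6034; -0.6034 2.5638]
step 5: x^-=[1.2324, -0.2496]  P^-=[0.9527 -1.2643; -1.2643 3.2333]  S=[0.8709]  K=[0.8617; -0.8577]  nu=[-0.6624]  x^+=[0.6616, 0.3186]  P^+=[0.3061 -0.6207; -0.6207 2.5926]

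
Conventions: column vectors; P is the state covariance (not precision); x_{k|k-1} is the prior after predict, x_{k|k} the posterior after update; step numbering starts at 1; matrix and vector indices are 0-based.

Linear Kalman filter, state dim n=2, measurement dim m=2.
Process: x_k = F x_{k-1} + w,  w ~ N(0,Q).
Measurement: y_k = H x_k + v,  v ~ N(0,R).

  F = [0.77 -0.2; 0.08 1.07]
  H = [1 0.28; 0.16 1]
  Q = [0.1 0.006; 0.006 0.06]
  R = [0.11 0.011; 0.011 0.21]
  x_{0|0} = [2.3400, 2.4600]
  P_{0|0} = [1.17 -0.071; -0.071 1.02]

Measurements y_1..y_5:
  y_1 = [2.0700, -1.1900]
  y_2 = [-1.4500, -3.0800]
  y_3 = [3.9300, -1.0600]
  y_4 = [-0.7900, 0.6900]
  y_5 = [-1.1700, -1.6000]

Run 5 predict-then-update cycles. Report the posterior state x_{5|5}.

step 1: x^-=[1.3098, 2.8194]  P^-=[0.8564 -0.1976; -0.1976 1.2231]  S=[0.9516 0.2841; 0.2841 1.3918]  K=[0.9102 -0.2293; -0.1100 0.8785]  nu=[-0.0292, -4.2190]  x^+=[2.2505, -0.8839]  P^+=[0.1134 -0.0563; -0.0563 0.1923]
step 2: x^-=[1.9097, -0.7657]  P^-=[0.1922 -0.0736; -0.0736 0.2712]  S=[0.2823 0.0408; 0.0408 0.4626]  K=[0.6294 -0.1482; -0.0738 0.5674]  nu=[-3.1453, -2.6199]  x^+=[0.3182, -2.0202]  P^+=[0.0779 -0.0366; -0.0366 0.1242]
step 3: x^-=[0.6490, -2.1361]  P^-=[0.1624 -0.0454; -0.0454 0.1964]  S=[0.2624 0.0446; 0.0446 0.3961]  K=[0.5901 -0.1154; -0.0454 0.4827]  nu=[3.8791, 0.9723]  x^+=[2.8260, -1.8427]  P^+=[0.0718 -0.0292; -0.0292 0.1055]
step 4: x^-=[2.5446, -1.7456]  P^-=[0.1558 -0.0358; -0.0358 0.1763]  S=[0.2596 0.0479; 0.0479 0.3788]  K=[0.5805 -0.1020; -0.0315 0.4542]  nu=[-2.8458, 2.0285]  x^+=[0.6857, -0.7346]  P^+=[0.0701 -0.0263; -0.0263 0.0992]
step 5: x^-=[0.6749, -0.7311]  P^-=[0.1536 -0.0321; -0.0321 0.1696]  S=[0.2589 0.0495; 0.0495 0.3732]  K=[0.5770 -0.0968; -0.0256 0.4440]  nu=[-1.6402, -0.9769]  x^+=[-0.1770, -1.1229]  P^+=[0.0694 -0.0251; -0.0251 0.0970]

x_post = [-0.1770, -1.1229]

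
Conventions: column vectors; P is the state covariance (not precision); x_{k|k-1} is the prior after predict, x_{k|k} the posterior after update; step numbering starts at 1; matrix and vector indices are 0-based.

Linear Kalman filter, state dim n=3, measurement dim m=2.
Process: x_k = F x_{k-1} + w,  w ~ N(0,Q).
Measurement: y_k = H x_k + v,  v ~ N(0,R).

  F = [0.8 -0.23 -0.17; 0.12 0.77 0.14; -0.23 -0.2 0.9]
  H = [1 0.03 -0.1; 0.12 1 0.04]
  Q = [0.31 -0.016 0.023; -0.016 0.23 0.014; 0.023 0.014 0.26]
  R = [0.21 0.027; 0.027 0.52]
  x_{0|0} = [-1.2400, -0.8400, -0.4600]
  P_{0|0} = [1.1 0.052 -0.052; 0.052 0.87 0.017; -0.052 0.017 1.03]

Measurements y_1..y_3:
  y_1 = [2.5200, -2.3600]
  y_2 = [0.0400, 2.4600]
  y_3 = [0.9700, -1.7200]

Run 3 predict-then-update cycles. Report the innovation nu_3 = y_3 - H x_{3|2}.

innov = [0.5712, -2.1851]

step 1: x^-=[-0.7206, -0.8600, 0.0392]  P^-=[1.0861 -0.0659 -0.3450; -0.0659 0.7934 -0.0237; -0.3450 -0.0237 1.2075]  S=[1.3741 0.1028; 0.1028 1.3099]  K=[0.8160 -0.0254; -0.0742 0.6047; -0.3405 0.0139]  nu=[3.2703, -1.4151]  x^+=[1.9839, -1.9584, -1.0940]  P^+=[0.1746 -0.0135 0.0352; -0.0135 0.3160 -0.0481; 0.0352 -0.0481 1.0489]
step 2: x^-=[2.2236, -1.4230, -1.0492]  P^-=[0.4604 -0.0771 -0.1186; -0.0771 0.4287 0.0661; -0.1186 0.0661 1.1330]  S=[0.7008 0.0034; 0.0034 0.9428]  K=[0.6707 -0.0306; -0.1032 0.4481; -0.3285 0.1042]  nu=[-2.2458, 3.6582]  x^+=[0.6054, 0.4480, 0.0699]  P^+=[0.1444 -0.0167 0.0386; -0.0167 0.2323 -0.0012; 0.0386 -0.0012 1.0473]
step 3: x^-=[0.3694, 0.4274, -0.1659]  P^-=[0.4405 -0.0743 -0.1218; -0.0743 0.3883 0.1117; -0.1218 0.1117 1.1082]  S=[0.6812 -0.0019; -0.0019 0.9063]  K=[0.6612 -0.0276; -0.1071 0.4233; -0.3362 0.1553]  nu=[0.5712, -2.1851]  x^+=[0.8074, -0.5587, -0.6973]  P^+=[0.1419 -0.0149 0.0337; -0.0149 0.2179 0.0273; 0.0337 0.0273 1.0091]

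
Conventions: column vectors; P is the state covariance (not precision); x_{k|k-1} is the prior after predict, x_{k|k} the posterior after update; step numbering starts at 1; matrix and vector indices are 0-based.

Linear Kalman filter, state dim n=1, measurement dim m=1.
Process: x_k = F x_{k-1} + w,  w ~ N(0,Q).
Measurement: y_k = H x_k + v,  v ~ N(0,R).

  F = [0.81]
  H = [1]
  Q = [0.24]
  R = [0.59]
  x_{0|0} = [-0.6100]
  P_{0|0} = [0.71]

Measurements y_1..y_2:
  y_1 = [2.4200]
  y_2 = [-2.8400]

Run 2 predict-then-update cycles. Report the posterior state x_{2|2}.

x_post = [-0.7282]

step 1: x^-=[-0.4941]  P^-=[0.7058]  S=[1.2958]  K=[0.5447]  nu=[2.9141]  x^+=[1.0932]  P^+=[0.3214]
step 2: x^-=[0.8855]  P^-=[0.4509]  S=[1.0409]  K=[0.4332]  nu=[-3.7255]  x^+=[-0.7282]  P^+=[0.2556]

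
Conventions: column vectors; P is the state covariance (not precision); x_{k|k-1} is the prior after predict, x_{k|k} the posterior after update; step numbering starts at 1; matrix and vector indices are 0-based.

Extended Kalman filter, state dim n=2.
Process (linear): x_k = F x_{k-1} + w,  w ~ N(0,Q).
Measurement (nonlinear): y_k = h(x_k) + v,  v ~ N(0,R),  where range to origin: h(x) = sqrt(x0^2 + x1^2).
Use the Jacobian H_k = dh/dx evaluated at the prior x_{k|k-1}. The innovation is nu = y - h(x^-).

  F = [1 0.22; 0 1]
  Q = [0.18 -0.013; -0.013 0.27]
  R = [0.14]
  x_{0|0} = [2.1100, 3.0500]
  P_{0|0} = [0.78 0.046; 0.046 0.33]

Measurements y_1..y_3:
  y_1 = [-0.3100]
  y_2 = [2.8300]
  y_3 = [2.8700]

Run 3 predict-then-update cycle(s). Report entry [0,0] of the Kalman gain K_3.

K[0,0] = -0.1425

step 1: x^-=[2.7810, 3.0500]  P^-=[0.9962 0.1056; 0.1056 0.6000]  H_jac=[0.6738 0.7389]  S=[1.0250]  K=[0.7310; 0.5020]  nu=[-4.4375]  x^+=[-0.4627, 0.8226]  P^+=[0.4485 -0.2705; -0.2705 0.3417]
step 2: x^-=[-0.2817, 0.8226]  P^-=[0.5261 -0.2083; -0.2083 0.6117]  H_jac=[-0.3240 0.9461]  S=[0.8704]  K=[-0.4222; 0.7424]  nu=[1.9605]  x^+=[-1.1095, 2.2781]  P^+=[0.3709 0.0645; 0.0645 0.1320]
step 3: x^-=[-0.6083, 2.2781]  P^-=[0.5857 0.0806; 0.0806 0.4020]  H_jac=[-0.2580 0.9661]  S=[0.5140]  K=[-0.1425; 0.7151]  nu=[0.5121]  x^+=[-0.6813, 2.6443]  P^+=[0.5752 0.1330; 0.1330 0.1391]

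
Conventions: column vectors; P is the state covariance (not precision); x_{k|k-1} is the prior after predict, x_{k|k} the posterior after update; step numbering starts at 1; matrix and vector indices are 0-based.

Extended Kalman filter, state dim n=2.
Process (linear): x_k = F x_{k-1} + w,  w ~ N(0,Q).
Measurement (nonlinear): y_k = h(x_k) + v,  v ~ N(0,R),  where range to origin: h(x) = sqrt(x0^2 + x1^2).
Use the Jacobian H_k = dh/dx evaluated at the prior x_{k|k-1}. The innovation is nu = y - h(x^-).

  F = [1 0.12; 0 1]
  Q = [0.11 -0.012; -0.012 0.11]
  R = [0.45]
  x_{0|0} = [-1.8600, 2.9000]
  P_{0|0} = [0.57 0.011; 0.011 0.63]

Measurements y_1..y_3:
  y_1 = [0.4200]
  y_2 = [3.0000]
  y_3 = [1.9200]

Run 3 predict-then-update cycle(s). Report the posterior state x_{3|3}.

x_post = [-0.7648, 1.8568]

step 1: x^-=[-1.5120, 2.9000]  P^-=[0.6917 0.0746; 0.0746 0.7400]  H_jac=[-0.4623 0.8867]  S=[1.1185]  K=[-0.2268; 0.5558]  nu=[-2.8505]  x^+=[-0.8656, 1.3157]  P^+=[0.6342 0.2156; 0.2156 0.3945]
step 2: x^-=[-0.7077, 1.3157]  P^-=[0.8016 0.2509; 0.2509 0.5045]  H_jac=[-0.4737 0.8807]  S=[0.8118]  K=[-0.1956; 0.4008]  nu=[1.5061]  x^+=[-1.0023, 1.9194]  P^+=[0.7706 0.3146; 0.3146 0.3740]
step 3: x^-=[-0.7720, 1.9194]  P^-=[0.9614 0.3474; 0.3474 0.4840]  H_jac=[-0.3732 0.9278]  S=[0.7599]  K=[-0.0479; 0.4203]  nu=[-0.1488]  x^+=[-0.7648, 1.8568]  P^+=[0.9597 0.3627; 0.3627 0.3498]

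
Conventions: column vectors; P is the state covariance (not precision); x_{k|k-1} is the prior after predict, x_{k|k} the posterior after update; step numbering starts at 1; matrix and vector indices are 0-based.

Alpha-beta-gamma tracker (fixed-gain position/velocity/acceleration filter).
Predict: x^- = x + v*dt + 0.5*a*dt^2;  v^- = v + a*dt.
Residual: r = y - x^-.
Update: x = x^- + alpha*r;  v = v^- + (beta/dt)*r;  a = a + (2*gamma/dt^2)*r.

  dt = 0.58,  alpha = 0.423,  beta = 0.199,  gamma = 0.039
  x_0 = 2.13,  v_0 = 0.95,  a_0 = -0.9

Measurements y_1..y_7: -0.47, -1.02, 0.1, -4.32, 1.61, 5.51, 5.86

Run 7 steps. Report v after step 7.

step 1: x_pred=2.5296  r=-2.9996  x^+=1.2608  v^+=-0.6012  a^+=-1.5955
step 2: x_pred=0.6437  r=-1.6637  x^+=-0.0600  v^+=-2.0974  a^+=-1.9813
step 3: x_pred=-1.6098  r=1.7098  x^+=-0.8865  v^+=-2.6599  a^+=-1.5848
step 4: x_pred=-2.6959  r=-1.6241  x^+=-3.3829  v^+=-4.1364  a^+=-1.9614
step 5: x_pred=-6.1119  r=7.7219  x^+=-2.8455  v^+=-2.6246  a^+=-0.1710
step 6: x_pred=-4.3965  r=9.9065  x^+=-0.2061  v^+=0.6752  a^+=2.1260
step 7: x_pred=0.5431  r=5.3169  x^+=2.7922  v^+=3.7325  a^+=3.3588

v_post = 3.7325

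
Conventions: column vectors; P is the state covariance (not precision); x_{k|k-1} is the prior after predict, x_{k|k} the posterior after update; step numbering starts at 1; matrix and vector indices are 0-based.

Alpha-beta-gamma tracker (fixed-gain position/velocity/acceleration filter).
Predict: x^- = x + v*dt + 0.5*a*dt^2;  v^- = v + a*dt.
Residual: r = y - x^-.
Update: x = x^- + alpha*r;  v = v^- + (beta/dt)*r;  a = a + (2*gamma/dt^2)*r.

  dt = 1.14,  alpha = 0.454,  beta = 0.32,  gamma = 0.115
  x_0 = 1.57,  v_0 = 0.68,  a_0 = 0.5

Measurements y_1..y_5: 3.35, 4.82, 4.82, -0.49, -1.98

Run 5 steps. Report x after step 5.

x_post = 0.6820

step 1: x_pred=2.6701  r=0.6799  x^+=2.9788  v^+=1.4408  a^+=0.6203
step 2: x_pred=5.0244  r=-0.2044  x^+=4.9316  v^+=2.0906  a^+=0.5841
step 3: x_pred=7.6945  r=-2.8745  x^+=6.3895  v^+=1.9497  a^+=0.0754
step 4: x_pred=8.6611  r=-9.1511  x^+=4.5065  v^+=-0.5331  a^+=-1.5441
step 5: x_pred=2.8954  r=-4.8754  x^+=0.6820  v^+=-3.6619  a^+=-2.4070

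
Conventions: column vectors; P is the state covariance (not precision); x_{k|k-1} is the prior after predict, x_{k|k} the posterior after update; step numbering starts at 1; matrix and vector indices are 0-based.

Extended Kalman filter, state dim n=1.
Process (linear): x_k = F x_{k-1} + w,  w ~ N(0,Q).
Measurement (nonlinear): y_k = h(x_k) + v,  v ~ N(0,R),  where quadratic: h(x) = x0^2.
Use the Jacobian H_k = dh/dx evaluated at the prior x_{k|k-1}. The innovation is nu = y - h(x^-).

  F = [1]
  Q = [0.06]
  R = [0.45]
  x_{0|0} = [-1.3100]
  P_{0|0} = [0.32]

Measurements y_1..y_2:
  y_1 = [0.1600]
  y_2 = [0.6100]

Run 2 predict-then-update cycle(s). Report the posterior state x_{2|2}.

step 1: x^-=[-1.3100]  P^-=[0.3800]  H_jac=[-2.6200]  S=[3.0585]  K=[-0.3255]  nu=[-1.5561]  x^+=[-0.8035]  P^+=[0.0559]
step 2: x^-=[-0.8035]  P^-=[0.1159]  H_jac=[-1.6069]  S=[0.7493]  K=[-0.2486]  nu=[-0.0355]  x^+=[-0.7946]  P^+=[0.0696]

x_post = [-0.7946]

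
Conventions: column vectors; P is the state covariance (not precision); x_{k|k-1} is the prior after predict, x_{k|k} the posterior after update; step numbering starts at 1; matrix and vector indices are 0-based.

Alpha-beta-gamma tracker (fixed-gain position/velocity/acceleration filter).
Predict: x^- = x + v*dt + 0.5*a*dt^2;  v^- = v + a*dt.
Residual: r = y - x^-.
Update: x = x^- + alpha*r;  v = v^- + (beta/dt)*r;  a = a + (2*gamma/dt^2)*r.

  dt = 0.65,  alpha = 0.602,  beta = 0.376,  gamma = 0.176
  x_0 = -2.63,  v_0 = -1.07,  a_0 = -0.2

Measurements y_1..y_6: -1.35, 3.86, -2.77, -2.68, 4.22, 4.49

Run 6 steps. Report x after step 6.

x_post = 3.3933

step 1: x_pred=-3.3678  r=2.0177  x^+=-2.1531  v^+=-0.0328  a^+=1.4811
step 2: x_pred=-1.8615  r=5.7215  x^+=1.5828  v^+=4.2396  a^+=6.2479
step 3: x_pred=5.6584  r=-8.4284  x^+=0.5845  v^+=3.4252  a^+=-0.7741
step 4: x_pred=2.6473  r=-5.3273  x^+=-0.5597  v^+=-0.1597  a^+=-5.2125
step 5: x_pred=-1.7647  r=5.9847  x^+=1.8381  v^+=-0.0859  a^+=-0.2265
step 6: x_pred=1.7344  r=2.7556  x^+=3.3933  v^+=1.3609  a^+=2.0693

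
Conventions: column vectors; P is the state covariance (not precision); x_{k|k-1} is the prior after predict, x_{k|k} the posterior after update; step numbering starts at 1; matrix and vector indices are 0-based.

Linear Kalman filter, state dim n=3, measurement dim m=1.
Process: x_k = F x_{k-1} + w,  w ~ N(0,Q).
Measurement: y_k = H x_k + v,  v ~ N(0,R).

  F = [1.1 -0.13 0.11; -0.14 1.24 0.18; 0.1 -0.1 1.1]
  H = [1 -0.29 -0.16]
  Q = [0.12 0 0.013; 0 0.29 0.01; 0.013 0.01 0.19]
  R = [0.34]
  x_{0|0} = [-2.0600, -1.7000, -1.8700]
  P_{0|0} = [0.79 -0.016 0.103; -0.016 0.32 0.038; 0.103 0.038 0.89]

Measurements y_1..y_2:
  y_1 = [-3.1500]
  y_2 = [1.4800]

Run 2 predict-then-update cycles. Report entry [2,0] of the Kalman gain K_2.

K[2,0] = 0.1188

step 1: x^-=[-2.2507, -2.1562, -2.0930]  P^-=[1.1205 -0.1546 0.3336; -0.1546 0.8437 0.1704; 0.3336 0.1704 1.2926]  S=[1.5633]  K=[0.7113; -0.2729; 0.0495]  nu=[-1.8595]  x^+=[-3.5733, -1.6488, -2.1851]  P^+=[0.3296 0.1488 0.2786; 0.1488 0.7273 0.1915; 0.2786 0.1915 1.2888]
step 2: x^-=[-3.9567, -1.9376, -2.5960]  P^-=[0.5660 0.1357 0.5070; 0.1357 1.4763 0.4108; 0.5070 0.4108 1.7762]  S=[0.8729]  K=[0.5105; -0.4103; 0.1188]  nu=[4.4594]  x^+=[-1.6802, -3.7675, -2.0663]  P^+=[0.3386 0.3185 0.4541; 0.3185 1.3293 0.4534; 0.4541 0.4534 1.7639]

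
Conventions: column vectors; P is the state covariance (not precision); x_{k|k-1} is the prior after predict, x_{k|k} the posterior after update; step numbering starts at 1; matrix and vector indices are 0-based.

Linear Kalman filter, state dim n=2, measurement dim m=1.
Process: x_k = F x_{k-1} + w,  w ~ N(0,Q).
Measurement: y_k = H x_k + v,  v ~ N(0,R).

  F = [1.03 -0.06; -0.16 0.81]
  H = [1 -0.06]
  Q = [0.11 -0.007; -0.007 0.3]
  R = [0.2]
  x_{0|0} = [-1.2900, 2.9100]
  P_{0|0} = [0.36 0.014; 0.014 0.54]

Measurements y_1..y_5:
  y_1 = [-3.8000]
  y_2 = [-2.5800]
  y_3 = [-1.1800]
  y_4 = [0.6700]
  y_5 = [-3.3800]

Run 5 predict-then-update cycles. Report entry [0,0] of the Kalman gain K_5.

K[0,0] = 0.5251

step 1: x^-=[-1.5033, 2.5635]  P^-=[0.4921 -0.0808; -0.0808 0.6599]  S=[0.7042]  K=[0.7057; -0.1709]  nu=[-2.1429]  x^+=[-3.0156, 2.9297]  P^+=[0.1414 0.0042; 0.0042 0.6393]
step 2: x^-=[-3.2819, 2.8556]  P^-=[0.2618 -0.0578; -0.0578 0.7220]  S=[0.4713]  K=[0.5628; -0.2146]  nu=[0.8732]  x^+=[-2.7904, 2.6682]  P^+=[0.1125 -0.0009; -0.0009 0.7003]
step 3: x^-=[-3.0342, 2.6077]  P^-=[0.2320 -0.0603; -0.0603 0.7626]  S=[0.4420]  K=[0.5331; -0.2401]  nu=[2.0107]  x^+=[-1.9624, 2.1250]  P^+=[0.1064 -0.0038; -0.0038 0.7371]
step 4: x^-=[-2.1487, 2.0352]  P^-=[0.2260 -0.0635; -0.0635 0.7873]  S=[0.4365]  K=[0.5265; -0.2538]  nu=[2.9409]  x^+=[-0.6003, 1.2887]  P^+=[0.1050 -0.0052; -0.0052 0.7592]
step 5: x^-=[-0.6956, 1.1399]  P^-=[0.2248 -0.0656; -0.0656 0.8021]  S=[0.4355]  K=[0.5251; -0.2611]  nu=[-2.6160]  x^+=[-2.0693, 1.8230]  P^+=[0.1047 -0.0059; -0.0059 0.7724]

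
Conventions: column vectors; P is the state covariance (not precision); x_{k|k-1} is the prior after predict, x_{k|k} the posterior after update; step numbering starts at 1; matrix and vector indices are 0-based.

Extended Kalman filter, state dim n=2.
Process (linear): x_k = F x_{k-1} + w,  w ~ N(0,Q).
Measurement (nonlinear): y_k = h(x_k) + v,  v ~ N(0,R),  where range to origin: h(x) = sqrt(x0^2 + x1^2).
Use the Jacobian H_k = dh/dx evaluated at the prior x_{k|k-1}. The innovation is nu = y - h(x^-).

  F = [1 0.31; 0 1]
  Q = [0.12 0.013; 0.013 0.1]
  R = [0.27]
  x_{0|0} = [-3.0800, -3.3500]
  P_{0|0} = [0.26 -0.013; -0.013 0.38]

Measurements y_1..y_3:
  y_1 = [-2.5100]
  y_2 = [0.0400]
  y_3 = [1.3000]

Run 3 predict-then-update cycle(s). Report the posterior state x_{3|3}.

x_post = [-0.2887, 0.6196]

step 1: x^-=[-4.1185, -3.3500]  P^-=[0.4085 0.1178; 0.1178 0.4800]  H_jac=[-0.7758 -0.6310]  S=[0.8223]  K=[-0.4758; -0.4795]  nu=[-7.8189]  x^+=[-0.3986, 0.3991]  P^+=[0.2223 -0.0698; -0.0698 0.2910]
step 2: x^-=[-0.2749, 0.3991]  P^-=[0.3270 0.0334; 0.0334 0.3910]  H_jac=[-0.5672 0.8235]  S=[0.6092]  K=[-0.2594; 0.4974]  nu=[-0.4446]  x^+=[-0.1596, 0.1779]  P^+=[0.2861 0.1120; 0.1120 0.2402]
step 3: x^-=[-0.1044, 0.1779]  P^-=[0.4986 0.1995; 0.1995 0.3402]  H_jac=[-0.5061 0.8625]  S=[0.4766]  K=[-0.1685; 0.4038]  nu=[1.0937]  x^+=[-0.2887, 0.6196]  P^+=[0.4851 0.2319; 0.2319 0.2625]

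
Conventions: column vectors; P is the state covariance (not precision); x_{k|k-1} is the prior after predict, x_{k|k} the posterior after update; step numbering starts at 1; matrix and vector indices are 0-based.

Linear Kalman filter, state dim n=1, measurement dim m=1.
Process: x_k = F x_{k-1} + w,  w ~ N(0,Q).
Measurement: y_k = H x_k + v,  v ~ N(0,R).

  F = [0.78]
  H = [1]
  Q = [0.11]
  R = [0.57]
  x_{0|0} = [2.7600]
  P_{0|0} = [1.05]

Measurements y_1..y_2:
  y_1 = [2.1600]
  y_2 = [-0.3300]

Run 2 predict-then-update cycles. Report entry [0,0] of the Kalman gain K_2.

K[0,0] = 0.3500

step 1: x^-=[2.1528]  P^-=[0.7488]  S=[1.3188]  K=[0.5678]  nu=[0.0072]  x^+=[2.1569]  P^+=[0.3236]
step 2: x^-=[1.6824]  P^-=[0.3069]  S=[0.8769]  K=[0.3500]  nu=[-2.0124]  x^+=[0.9781]  P^+=[0.1995]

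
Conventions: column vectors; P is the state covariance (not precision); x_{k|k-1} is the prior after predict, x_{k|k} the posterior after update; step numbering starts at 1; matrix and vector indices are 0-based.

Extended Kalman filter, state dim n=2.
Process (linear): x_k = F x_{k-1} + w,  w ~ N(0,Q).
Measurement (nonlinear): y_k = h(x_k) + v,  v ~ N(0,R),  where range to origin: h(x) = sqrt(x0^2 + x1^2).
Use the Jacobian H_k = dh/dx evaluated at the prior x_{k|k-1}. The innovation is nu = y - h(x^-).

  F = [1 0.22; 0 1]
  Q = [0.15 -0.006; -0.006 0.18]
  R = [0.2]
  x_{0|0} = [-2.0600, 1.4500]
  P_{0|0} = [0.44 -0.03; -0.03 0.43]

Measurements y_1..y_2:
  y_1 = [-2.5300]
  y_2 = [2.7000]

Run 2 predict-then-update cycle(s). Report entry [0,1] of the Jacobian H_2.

step 1: x^-=[-1.7410, 1.4500]  P^-=[0.5976 0.0586; 0.0586 0.6100]  H_jac=[-0.7684 0.6400]  S=[0.7451]  K=[-0.5660; 0.4635]  nu=[-4.7957]  x^+=[0.9734, -0.7730]  P^+=[0.3589 0.2541; 0.2541 0.4499]
step 2: x^-=[0.8034, -0.7730]  P^-=[0.6425 0.3471; 0.3471 0.6299]  H_jac=[0.7206 -0.6933]  S=[0.4897]  K=[0.4541; -0.3812]  nu=[1.5852]  x^+=[1.5232, -1.3772]  P^+=[0.5415 0.4318; 0.4318 0.5588]

H_jac[0,1] = -0.6933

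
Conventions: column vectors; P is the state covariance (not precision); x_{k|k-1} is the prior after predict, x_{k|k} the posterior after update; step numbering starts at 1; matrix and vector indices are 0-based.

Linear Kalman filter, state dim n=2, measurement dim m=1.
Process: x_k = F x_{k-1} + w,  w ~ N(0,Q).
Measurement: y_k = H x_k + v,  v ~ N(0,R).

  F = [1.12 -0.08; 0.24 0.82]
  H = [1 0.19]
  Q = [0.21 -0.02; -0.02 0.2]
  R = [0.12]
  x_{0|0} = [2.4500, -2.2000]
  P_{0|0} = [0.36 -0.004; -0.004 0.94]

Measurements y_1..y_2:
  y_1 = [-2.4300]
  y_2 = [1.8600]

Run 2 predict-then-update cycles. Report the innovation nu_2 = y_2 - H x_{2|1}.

step 1: x^-=[2.9200, -1.2160]  P^-=[0.6683 0.0115; 0.0115 0.8512]  S=[0.8234]  K=[0.8143; 0.2104]  nu=[-5.1190]  x^+=[-1.2483, -2.2930]  P^+=[0.1223 -0.1296; -0.1296 0.8148]
step 2: x^-=[-1.2147, -2.1798]  P^-=[0.3919 -0.1571; -0.1571 0.7039]  S=[0.4776]  K=[0.7580; -0.0488]  nu=[3.4889]  x^+=[1.4300, -2.3502]  P^+=[0.1174 -0.1394; -0.1394 0.7028]

innov = [3.4889]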